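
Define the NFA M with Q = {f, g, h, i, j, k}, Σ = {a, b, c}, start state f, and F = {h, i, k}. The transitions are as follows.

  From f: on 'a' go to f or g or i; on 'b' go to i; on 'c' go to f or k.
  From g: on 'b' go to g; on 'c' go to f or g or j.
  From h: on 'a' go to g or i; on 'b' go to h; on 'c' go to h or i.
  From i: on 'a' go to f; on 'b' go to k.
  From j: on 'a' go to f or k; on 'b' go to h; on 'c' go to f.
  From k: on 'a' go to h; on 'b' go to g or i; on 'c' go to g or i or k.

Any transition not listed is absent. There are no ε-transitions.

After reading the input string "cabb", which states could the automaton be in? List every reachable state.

{g, h, i, k}

Start in {f}.
Read 'c': {f} → {f, k}.
Read 'a': {f, k} → {f, g, h, i}.
Read 'b': {f, g, h, i} → {g, h, i, k}.
Read 'b': {g, h, i, k} → {g, h, i, k}.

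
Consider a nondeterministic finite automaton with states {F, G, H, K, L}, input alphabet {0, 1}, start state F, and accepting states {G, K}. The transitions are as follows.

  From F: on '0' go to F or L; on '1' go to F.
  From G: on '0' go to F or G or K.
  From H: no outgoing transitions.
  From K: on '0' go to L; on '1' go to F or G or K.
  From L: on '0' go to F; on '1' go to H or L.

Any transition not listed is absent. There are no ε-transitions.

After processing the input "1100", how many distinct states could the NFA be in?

2

Start in {F}.
Read '1': F→{F}; now {F}.
Read '1': F→{F}; now {F}.
Read '0': F→{F, L}; now {F, L}.
Read '0': F→{F, L}, L→{F}; now {F, L}.
That set has 2 states.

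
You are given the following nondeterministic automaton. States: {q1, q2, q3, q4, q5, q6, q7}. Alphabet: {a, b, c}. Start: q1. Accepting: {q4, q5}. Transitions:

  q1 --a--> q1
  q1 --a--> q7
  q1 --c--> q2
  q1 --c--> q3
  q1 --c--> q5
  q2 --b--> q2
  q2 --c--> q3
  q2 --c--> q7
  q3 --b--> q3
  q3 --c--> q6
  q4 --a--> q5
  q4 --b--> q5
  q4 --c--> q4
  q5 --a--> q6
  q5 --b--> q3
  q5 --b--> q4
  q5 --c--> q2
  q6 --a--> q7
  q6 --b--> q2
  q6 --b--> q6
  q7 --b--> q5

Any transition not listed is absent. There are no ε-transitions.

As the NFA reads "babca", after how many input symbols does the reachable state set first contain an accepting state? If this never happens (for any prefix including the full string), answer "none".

none

Start in {q1}.
Read 'b': {q1} → ∅.
The set is empty and remains empty for the remaining 4 symbols.
No reachable set along the way intersects F.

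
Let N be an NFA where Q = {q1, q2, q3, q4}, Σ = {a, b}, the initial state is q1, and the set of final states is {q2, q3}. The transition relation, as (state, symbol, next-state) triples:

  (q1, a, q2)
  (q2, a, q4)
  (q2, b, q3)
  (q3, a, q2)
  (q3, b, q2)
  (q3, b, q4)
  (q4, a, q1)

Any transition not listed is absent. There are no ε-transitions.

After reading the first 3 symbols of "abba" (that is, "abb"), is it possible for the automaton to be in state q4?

Yes

Start in {q1}.
Read 'a': q1→{q2}; now {q2}.
Read 'b': q2→{q3}; now {q3}.
Read 'b': q3→{q2, q4}; now {q2, q4}.
State q4 is in {q2, q4}.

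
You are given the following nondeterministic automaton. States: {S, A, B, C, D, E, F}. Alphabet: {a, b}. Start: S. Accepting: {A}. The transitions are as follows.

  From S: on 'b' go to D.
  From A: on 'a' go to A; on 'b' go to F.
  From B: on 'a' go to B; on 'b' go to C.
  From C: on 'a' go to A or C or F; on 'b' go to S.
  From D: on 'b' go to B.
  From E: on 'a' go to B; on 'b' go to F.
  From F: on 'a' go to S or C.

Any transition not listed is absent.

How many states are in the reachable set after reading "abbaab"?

Start in {S}.
Read 'a': S→∅; now ∅.
The set is empty and remains empty for the remaining 5 symbols.
That set has 0 states.

0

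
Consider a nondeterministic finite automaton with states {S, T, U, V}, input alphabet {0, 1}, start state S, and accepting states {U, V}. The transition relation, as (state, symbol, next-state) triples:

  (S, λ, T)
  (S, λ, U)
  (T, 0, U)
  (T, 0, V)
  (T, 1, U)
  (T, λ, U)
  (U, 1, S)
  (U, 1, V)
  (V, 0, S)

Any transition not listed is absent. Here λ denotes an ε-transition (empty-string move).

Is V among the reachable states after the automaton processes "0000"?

No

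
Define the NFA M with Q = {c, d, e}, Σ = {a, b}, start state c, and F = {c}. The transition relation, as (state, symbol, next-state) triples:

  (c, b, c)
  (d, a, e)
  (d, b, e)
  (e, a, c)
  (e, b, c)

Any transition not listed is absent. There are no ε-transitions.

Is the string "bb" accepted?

Yes

Start in {c}.
Read 'b': {c} → {c}.
Read 'b': {c} → {c}.
The final set {c} contains the accepting state c.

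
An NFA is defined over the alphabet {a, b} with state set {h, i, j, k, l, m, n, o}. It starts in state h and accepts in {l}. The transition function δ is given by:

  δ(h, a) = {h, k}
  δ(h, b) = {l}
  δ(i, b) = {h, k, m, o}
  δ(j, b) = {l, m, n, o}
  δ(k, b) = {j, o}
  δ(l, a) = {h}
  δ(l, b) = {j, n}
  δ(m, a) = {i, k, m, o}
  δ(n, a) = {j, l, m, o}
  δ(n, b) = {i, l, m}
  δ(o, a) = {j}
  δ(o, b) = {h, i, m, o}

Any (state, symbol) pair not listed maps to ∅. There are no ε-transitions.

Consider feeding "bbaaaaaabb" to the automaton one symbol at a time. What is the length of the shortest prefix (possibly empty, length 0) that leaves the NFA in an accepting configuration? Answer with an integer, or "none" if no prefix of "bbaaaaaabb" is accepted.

1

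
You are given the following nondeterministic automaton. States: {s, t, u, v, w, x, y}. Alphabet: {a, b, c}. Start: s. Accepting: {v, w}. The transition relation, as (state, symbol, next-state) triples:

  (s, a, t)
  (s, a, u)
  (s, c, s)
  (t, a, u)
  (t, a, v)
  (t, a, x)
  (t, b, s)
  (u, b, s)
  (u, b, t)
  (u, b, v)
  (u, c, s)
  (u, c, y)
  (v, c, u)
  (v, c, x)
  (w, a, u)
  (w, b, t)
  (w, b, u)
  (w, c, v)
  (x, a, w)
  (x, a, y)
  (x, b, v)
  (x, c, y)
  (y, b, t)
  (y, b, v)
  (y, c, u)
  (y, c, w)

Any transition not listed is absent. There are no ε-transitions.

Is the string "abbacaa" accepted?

Yes

Start in {s}.
Read 'a': {s} → {t, u}.
Read 'b': {t, u} → {s, t, v}.
Read 'b': {s, t, v} → {s}.
Read 'a': {s} → {t, u}.
Read 'c': {t, u} → {s, y}.
Read 'a': {s, y} → {t, u}.
Read 'a': {t, u} → {u, v, x}.
The final set {u, v, x} contains the accepting state v.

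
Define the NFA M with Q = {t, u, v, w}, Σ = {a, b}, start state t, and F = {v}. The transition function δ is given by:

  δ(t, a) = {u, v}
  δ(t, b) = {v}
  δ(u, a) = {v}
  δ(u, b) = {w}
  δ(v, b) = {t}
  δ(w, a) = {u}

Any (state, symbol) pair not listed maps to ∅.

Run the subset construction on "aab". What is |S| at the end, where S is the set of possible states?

1

Start in {t}.
Read 'a': {t} → {u, v}.
Read 'a': {u, v} → {v}.
Read 'b': {v} → {t}.
That set has 1 state.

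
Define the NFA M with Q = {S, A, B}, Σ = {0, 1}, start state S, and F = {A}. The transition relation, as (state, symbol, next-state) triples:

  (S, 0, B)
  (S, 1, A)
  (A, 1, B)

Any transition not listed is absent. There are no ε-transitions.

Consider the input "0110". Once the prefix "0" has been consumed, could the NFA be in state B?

Yes

Start in {S}.
Read '0': {S} → {B}.
State B is in {B}.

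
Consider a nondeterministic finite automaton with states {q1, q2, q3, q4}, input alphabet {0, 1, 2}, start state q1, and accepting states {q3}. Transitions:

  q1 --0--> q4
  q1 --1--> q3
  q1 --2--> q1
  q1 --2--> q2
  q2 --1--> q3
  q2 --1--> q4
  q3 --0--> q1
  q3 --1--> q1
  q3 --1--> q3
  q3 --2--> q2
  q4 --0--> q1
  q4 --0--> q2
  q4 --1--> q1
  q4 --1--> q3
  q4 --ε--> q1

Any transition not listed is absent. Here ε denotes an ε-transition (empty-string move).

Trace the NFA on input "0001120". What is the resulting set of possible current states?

Start in {q1}.
Read '0': q1→{q4}; union {q4}; ε-closure = {q1, q4}.
Read '0': q1→{q4}, q4→{q1, q2}; now {q1, q2, q4}.
Read '0': q1→{q4}, q2→∅, q4→{q1, q2}; now {q1, q2, q4}.
Read '1': q1→{q3}, q2→{q3, q4}, q4→{q1, q3}; now {q1, q3, q4}.
Read '1': q1→{q3}, q3→{q1, q3}, q4→{q1, q3}; now {q1, q3}.
Read '2': q1→{q1, q2}, q3→{q2}; now {q1, q2}.
Read '0': q1→{q4}, q2→∅; union {q4}; ε-closure = {q1, q4}.

{q1, q4}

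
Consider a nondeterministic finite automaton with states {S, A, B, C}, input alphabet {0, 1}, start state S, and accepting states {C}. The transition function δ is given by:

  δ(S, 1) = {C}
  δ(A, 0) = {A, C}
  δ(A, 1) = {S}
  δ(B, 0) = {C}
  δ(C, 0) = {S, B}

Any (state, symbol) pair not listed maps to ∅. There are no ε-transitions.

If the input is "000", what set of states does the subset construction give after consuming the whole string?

Start in {S}.
Read '0': {S} → ∅.
The set is empty and remains empty for the remaining 2 symbols.

∅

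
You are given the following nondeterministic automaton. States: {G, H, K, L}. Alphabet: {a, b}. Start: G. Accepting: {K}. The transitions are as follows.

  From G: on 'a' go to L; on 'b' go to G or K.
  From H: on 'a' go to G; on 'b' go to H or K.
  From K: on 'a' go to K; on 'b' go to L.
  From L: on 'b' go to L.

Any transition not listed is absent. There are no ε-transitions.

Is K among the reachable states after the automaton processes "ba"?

Yes

Start in {G}.
Read 'b': {G} → {G, K}.
Read 'a': {G, K} → {K, L}.
State K is in {K, L}.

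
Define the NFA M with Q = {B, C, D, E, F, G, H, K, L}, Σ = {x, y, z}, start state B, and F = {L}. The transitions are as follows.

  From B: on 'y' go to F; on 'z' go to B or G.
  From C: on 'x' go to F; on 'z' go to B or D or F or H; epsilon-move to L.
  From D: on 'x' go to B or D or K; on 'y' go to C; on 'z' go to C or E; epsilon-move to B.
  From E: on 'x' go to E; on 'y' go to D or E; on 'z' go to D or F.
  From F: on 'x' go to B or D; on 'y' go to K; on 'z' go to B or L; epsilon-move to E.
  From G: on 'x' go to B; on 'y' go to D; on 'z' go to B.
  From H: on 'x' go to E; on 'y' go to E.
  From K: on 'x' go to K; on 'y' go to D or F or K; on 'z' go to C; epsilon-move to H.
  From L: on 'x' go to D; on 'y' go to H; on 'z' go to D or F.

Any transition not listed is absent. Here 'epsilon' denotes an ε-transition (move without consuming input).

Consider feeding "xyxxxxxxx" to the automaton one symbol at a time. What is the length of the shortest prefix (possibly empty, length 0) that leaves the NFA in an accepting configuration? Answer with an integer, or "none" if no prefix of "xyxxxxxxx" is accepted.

none

Start in {B}.
Read 'x': B→∅; now ∅.
The set is empty and remains empty for the remaining 8 symbols.
No reachable set along the way intersects F.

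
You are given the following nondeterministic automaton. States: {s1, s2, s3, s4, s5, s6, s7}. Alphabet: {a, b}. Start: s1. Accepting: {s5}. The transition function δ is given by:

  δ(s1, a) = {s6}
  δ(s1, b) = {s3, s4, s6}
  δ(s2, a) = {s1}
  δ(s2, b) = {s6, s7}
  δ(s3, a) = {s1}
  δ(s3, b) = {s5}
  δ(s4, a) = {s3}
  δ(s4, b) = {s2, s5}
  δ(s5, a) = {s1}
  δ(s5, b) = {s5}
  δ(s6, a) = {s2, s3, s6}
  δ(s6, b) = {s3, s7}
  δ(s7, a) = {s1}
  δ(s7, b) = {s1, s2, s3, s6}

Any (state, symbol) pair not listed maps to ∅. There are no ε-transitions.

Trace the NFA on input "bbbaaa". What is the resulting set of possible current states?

{s1, s2, s3, s6}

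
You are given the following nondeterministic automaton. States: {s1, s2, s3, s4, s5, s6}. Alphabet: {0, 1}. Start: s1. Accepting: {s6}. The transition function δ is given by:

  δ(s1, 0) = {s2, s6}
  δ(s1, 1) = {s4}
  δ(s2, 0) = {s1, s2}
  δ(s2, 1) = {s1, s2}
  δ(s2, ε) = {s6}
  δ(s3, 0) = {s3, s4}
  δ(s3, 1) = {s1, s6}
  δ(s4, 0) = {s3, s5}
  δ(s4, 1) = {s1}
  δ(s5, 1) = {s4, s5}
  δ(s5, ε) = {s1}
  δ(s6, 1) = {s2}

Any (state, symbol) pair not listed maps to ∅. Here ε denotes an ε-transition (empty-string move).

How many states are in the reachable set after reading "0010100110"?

Start in {s1}.
Read '0': s1→{s2, s6}; now {s2, s6}.
Read '0': s2→{s1, s2}, s6→∅; union {s1, s2}; ε-closure = {s1, s2, s6}.
Read '1': s1→{s4}, s2→{s1, s2}, s6→{s2}; union {s1, s2, s4}; ε-closure = {s1, s2, s4, s6}.
Read '0': s1→{s2, s6}, s2→{s1, s2}, s4→{s3, s5}, s6→∅; now {s1, s2, s3, s5, s6}.
Read '1': s1→{s4}, s2→{s1, s2}, s3→{s1, s6}, s5→{s4, s5}, s6→{s2}; now {s1, s2, s4, s5, s6}.
Read '0': s1→{s2, s6}, s2→{s1, s2}, s4→{s3, s5}, s5→∅, s6→∅; now {s1, s2, s3, s5, s6}.
Read '0': s1→{s2, s6}, s2→{s1, s2}, s3→{s3, s4}, s5→∅, s6→∅; now {s1, s2, s3, s4, s6}.
Read '1': s1→{s4}, s2→{s1, s2}, s3→{s1, s6}, s4→{s1}, s6→{s2}; now {s1, s2, s4, s6}.
Read '1': s1→{s4}, s2→{s1, s2}, s4→{s1}, s6→{s2}; union {s1, s2, s4}; ε-closure = {s1, s2, s4, s6}.
Read '0': s1→{s2, s6}, s2→{s1, s2}, s4→{s3, s5}, s6→∅; now {s1, s2, s3, s5, s6}.
That set has 5 states.

5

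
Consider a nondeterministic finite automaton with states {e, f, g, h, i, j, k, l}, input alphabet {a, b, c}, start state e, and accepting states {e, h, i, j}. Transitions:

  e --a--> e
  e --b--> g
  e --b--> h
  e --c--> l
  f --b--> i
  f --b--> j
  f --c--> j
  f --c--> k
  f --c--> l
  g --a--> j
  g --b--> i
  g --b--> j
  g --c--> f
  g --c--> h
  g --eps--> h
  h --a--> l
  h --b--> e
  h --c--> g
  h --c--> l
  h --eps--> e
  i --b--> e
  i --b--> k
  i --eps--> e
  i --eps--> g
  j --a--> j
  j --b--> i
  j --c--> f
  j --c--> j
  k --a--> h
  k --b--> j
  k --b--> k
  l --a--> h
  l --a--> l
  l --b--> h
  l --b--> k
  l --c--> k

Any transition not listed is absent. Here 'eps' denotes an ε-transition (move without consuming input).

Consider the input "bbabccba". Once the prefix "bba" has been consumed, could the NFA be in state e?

Start in {e}.
Read 'b': {e} → {e, g, h}.
Read 'b': {e, g, h} → {e, g, h, i, j}.
Read 'a': {e, g, h, i, j} → {e, j, l}.
State e is in {e, j, l}.

Yes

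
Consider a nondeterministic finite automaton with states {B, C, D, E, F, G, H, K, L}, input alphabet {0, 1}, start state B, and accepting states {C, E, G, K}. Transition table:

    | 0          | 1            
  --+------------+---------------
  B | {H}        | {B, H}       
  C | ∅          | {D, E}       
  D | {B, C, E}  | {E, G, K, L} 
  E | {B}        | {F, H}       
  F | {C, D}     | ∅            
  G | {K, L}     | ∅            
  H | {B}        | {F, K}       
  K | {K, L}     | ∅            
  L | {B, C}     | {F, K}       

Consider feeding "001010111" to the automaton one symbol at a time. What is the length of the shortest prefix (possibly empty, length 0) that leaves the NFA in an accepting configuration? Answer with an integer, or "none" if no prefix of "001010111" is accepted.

Start in {B}.
Read '0': {B} → {H}.
Read '0': {H} → {B}.
Read '1': {B} → {B, H}.
Read '0': {B, H} → {B, H}.
Read '1': {B, H} → {B, F, H, K}.
None of the earlier sets intersect F, but {B, F, H, K} does.

5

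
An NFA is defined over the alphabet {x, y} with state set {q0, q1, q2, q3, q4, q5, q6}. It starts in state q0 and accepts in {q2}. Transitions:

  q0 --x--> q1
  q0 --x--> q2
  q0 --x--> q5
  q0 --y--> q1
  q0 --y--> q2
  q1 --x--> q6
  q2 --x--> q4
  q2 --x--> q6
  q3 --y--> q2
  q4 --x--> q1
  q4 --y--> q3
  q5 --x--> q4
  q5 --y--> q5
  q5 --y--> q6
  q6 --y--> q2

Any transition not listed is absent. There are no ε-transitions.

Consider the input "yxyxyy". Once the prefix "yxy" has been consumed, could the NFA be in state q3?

Start in {q0}.
Read 'y': {q0} → {q1, q2}.
Read 'x': {q1, q2} → {q4, q6}.
Read 'y': {q4, q6} → {q2, q3}.
State q3 is in {q2, q3}.

Yes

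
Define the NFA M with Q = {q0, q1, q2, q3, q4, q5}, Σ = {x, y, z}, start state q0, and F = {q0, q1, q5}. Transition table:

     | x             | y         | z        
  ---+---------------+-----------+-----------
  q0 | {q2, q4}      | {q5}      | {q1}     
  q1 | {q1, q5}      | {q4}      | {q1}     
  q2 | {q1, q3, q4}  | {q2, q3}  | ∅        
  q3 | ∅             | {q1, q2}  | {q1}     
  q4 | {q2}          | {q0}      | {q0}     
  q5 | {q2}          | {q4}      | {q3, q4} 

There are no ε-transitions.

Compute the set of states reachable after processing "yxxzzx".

{q1, q5}

Start in {q0}.
Read 'y': {q0} → {q5}.
Read 'x': {q5} → {q2}.
Read 'x': {q2} → {q1, q3, q4}.
Read 'z': {q1, q3, q4} → {q0, q1}.
Read 'z': {q0, q1} → {q1}.
Read 'x': {q1} → {q1, q5}.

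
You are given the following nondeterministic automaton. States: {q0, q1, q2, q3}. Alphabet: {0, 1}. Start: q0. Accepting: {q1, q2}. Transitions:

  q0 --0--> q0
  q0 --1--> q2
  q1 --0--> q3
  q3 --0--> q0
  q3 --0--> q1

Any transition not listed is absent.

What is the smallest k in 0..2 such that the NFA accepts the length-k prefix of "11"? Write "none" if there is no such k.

Start in {q0}.
Read '1': q0→{q2}; now {q2}.
None of the earlier sets intersect F, but {q2} does.

1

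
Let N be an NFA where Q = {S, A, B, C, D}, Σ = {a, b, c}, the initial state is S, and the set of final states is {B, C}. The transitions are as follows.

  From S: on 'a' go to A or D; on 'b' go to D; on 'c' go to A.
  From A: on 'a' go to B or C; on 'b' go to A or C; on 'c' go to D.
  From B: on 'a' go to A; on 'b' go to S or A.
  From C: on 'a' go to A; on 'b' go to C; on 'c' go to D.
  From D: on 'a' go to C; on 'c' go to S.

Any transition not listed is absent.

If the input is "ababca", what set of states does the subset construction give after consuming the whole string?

{B, C}

Start in {S}.
Read 'a': S→{A, D}; now {A, D}.
Read 'b': A→{A, C}, D→∅; now {A, C}.
Read 'a': A→{B, C}, C→{A}; now {A, B, C}.
Read 'b': A→{A, C}, B→{S, A}, C→{C}; now {S, A, C}.
Read 'c': S→{A}, A→{D}, C→{D}; now {A, D}.
Read 'a': A→{B, C}, D→{C}; now {B, C}.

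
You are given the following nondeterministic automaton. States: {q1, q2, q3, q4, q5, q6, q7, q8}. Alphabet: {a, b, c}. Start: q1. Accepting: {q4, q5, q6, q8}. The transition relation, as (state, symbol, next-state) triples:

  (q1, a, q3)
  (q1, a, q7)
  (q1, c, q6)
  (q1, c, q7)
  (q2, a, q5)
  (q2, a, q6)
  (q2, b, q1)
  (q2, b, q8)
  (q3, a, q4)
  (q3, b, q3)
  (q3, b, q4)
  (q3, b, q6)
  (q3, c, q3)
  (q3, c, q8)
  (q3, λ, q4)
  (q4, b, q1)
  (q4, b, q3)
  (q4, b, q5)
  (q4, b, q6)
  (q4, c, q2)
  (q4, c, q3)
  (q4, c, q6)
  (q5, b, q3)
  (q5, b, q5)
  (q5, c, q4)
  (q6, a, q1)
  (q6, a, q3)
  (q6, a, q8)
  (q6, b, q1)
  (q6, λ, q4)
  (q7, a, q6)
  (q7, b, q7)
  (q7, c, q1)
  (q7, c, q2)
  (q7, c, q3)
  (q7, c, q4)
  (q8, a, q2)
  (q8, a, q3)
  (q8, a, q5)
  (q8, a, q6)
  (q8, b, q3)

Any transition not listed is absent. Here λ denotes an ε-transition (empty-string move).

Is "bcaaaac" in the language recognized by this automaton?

No

Start in {q1}.
Read 'b': {q1} → ∅.
The set is empty and remains empty for the remaining 6 symbols.
The final set ∅ contains no accepting state.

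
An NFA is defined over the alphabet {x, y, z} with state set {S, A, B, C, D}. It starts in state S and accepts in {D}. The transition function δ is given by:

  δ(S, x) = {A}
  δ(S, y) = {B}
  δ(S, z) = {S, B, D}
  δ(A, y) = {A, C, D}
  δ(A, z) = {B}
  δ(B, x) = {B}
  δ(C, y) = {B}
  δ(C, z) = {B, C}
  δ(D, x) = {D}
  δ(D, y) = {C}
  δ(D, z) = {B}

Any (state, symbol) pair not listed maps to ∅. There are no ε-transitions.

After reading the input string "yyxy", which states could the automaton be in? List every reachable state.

Start in {S}.
Read 'y': {S} → {B}.
Read 'y': {B} → ∅.
The set is empty and remains empty for the remaining 2 symbols.

∅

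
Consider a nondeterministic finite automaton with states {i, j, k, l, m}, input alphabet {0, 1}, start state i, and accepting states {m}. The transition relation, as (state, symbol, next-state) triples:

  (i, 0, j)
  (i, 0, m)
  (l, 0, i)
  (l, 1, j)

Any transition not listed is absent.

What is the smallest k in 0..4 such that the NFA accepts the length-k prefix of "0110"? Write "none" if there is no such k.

Start in {i}.
Read '0': i→{j, m}; now {j, m}.
None of the earlier sets intersect F, but {j, m} does.

1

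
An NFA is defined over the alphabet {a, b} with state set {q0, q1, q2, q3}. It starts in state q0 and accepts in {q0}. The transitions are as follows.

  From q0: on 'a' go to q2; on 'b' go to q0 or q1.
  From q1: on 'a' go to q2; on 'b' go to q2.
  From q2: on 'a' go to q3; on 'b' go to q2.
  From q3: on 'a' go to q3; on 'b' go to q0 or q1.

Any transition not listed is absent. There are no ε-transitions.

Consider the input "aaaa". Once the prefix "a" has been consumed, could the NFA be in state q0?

Start in {q0}.
Read 'a': q0→{q2}; now {q2}.
State q0 is not in {q2}.

No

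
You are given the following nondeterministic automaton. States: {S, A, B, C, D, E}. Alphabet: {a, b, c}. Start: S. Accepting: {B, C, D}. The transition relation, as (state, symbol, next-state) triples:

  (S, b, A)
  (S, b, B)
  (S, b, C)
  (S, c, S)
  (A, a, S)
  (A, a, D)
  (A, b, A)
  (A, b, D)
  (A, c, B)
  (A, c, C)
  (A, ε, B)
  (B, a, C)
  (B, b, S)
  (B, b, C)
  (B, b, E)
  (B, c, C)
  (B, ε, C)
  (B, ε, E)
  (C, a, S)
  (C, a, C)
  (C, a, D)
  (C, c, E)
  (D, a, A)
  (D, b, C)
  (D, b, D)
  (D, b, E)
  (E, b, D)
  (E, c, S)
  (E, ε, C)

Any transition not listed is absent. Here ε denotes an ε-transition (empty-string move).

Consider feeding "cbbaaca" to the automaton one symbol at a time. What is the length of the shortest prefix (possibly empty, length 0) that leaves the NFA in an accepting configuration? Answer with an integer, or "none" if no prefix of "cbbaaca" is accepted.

2

Start in {S}.
Read 'c': S→{S}; now {S}.
Read 'b': S→{A, B, C}; union {A, B, C}; ε-closure = {A, B, C, E}.
None of the earlier sets intersect F, but {A, B, C, E} does.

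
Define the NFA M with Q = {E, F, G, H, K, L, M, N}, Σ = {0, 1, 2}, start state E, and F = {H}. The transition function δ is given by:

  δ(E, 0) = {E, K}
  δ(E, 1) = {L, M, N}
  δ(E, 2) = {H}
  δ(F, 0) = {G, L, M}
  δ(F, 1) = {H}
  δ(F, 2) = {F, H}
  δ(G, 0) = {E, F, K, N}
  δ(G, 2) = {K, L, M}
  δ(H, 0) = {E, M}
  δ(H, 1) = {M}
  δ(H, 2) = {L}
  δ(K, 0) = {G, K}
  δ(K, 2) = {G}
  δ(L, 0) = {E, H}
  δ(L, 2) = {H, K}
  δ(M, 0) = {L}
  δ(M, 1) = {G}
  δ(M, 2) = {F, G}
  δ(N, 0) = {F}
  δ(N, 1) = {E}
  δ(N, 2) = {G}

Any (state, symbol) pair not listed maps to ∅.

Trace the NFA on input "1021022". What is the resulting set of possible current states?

{F, G, H, K, L, M}

Start in {E}.
Read '1': {E} → {L, M, N}.
Read '0': {L, M, N} → {E, F, H, L}.
Read '2': {E, F, H, L} → {F, H, K, L}.
Read '1': {F, H, K, L} → {H, M}.
Read '0': {H, M} → {E, L, M}.
Read '2': {E, L, M} → {F, G, H, K}.
Read '2': {F, G, H, K} → {F, G, H, K, L, M}.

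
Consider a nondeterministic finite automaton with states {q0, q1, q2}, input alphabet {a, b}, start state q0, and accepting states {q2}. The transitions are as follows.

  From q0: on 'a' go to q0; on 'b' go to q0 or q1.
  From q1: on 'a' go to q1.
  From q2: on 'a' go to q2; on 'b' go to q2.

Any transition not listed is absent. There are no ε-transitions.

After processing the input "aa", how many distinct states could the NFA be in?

1

Start in {q0}.
Read 'a': q0→{q0}; now {q0}.
Read 'a': q0→{q0}; now {q0}.
That set has 1 state.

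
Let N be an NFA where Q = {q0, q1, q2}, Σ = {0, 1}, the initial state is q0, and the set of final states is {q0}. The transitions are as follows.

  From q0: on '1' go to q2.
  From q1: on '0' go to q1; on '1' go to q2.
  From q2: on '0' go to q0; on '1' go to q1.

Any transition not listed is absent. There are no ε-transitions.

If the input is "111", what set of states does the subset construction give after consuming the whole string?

{q2}

Start in {q0}.
Read '1': {q0} → {q2}.
Read '1': {q2} → {q1}.
Read '1': {q1} → {q2}.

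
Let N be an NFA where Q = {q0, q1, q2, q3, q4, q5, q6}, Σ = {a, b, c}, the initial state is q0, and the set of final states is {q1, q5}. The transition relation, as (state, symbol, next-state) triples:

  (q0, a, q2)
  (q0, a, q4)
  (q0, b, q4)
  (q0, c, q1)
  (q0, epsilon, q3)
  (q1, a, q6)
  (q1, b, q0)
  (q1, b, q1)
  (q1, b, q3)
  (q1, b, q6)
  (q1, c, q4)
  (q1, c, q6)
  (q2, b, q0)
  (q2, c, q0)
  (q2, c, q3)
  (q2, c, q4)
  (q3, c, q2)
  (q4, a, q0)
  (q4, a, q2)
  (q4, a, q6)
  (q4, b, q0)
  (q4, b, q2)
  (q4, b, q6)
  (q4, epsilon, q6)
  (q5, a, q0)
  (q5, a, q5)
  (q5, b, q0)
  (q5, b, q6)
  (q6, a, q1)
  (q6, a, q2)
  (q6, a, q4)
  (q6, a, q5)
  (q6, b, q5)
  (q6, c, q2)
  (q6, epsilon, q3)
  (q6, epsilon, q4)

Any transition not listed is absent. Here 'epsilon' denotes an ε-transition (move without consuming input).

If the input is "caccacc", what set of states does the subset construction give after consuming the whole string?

{q0, q1, q2, q3, q4, q6}

Start: ε-closure({q0}) = {q0, q3}.
Read 'c': q0→{q1}, q3→{q2}; now {q1, q2}.
Read 'a': q1→{q6}, q2→∅; union {q6}; ε-closure = {q3, q4, q6}.
Read 'c': q3→{q2}, q4→∅, q6→{q2}; now {q2}.
Read 'c': q2→{q0, q3, q4}; union {q0, q3, q4}; ε-closure = {q0, q3, q4, q6}.
Read 'a': q0→{q2, q4}, q3→∅, q4→{q0, q2, q6}, q6→{q1, q2, q4, q5}; union {q0, q1, q2, q4, q5, q6}; ε-closure = {q0, q1, q2, q3, q4, q5, q6}.
Read 'c': q0→{q1}, q1→{q4, q6}, q2→{q0, q3, q4}, q3→{q2}, q4→∅, q5→∅, q6→{q2}; now {q0, q1, q2, q3, q4, q6}.
Read 'c': q0→{q1}, q1→{q4, q6}, q2→{q0, q3, q4}, q3→{q2}, q4→∅, q6→{q2}; now {q0, q1, q2, q3, q4, q6}.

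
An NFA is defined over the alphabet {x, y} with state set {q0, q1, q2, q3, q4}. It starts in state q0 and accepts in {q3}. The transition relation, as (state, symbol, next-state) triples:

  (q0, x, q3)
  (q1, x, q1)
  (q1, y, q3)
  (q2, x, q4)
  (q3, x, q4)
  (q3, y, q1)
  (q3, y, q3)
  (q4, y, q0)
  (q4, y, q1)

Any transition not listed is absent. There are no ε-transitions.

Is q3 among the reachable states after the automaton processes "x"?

Yes

Start in {q0}.
Read 'x': q0→{q3}; now {q3}.
State q3 is in {q3}.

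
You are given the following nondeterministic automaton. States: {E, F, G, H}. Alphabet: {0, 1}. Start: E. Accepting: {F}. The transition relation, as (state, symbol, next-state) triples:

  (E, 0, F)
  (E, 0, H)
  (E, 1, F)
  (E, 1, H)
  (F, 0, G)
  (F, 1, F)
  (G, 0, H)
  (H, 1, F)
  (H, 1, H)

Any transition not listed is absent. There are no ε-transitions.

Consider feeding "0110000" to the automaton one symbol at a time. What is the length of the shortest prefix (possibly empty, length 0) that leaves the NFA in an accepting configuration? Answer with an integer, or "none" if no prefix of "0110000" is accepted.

1

Start in {E}.
Read '0': {E} → {F, H}.
None of the earlier sets intersect F, but {F, H} does.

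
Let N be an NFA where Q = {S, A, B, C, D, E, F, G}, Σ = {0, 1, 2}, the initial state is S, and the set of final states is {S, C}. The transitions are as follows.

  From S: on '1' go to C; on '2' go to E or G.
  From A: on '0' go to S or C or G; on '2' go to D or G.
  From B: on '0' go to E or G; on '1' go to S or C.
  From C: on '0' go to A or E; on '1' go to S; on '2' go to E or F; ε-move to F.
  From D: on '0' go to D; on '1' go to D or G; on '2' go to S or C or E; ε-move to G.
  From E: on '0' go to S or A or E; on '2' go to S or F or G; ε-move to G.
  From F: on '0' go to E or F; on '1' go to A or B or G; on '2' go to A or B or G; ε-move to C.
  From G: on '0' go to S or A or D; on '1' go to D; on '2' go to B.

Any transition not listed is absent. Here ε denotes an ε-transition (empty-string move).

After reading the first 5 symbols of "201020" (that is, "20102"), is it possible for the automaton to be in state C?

Yes

Start in {S}.
Read '2': {S} → {E, G}.
Read '0': {E, G} → {S, A, D, E, G}.
Read '1': {S, A, D, E, G} → {C, D, F, G}.
Read '0': {C, D, F, G} → {S, A, C, D, E, F, G}.
Read '2': {S, A, C, D, E, F, G} → {S, A, B, C, D, E, F, G}.
State C is in {S, A, B, C, D, E, F, G}.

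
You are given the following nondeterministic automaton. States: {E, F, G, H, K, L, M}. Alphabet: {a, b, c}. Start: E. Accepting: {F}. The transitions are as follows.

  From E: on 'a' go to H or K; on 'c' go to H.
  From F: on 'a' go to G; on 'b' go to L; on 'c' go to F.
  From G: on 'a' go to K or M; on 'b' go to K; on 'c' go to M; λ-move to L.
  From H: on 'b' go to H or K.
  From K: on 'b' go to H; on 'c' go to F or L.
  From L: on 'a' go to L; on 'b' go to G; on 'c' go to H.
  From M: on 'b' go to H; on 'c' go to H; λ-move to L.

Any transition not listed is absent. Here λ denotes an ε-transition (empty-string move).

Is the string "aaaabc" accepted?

Start in {E}.
Read 'a': {E} → {H, K}.
Read 'a': {H, K} → ∅.
The set is empty and remains empty for the remaining 4 symbols.
The final set ∅ contains no accepting state.

No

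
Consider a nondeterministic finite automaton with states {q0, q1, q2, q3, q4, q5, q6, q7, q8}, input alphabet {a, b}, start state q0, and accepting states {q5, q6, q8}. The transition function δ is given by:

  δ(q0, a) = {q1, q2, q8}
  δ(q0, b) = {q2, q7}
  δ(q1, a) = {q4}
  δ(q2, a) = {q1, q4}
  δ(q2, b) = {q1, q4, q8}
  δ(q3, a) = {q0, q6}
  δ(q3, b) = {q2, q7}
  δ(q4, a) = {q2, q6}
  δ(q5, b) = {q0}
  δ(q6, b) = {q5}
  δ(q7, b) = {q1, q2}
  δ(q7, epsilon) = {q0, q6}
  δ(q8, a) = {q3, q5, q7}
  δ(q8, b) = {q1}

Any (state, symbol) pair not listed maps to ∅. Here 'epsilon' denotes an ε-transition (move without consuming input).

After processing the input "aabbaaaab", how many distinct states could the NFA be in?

8

Start in {q0}.
Read 'a': {q0} → {q1, q2, q8}.
Read 'a': {q1, q2, q8} → {q0, q1, q3, q4, q5, q6, q7}.
Read 'b': {q0, q1, q3, q4, q5, q6, q7} → {q0, q1, q2, q5, q6, q7}.
Read 'b': {q0, q1, q2, q5, q6, q7} → {q0, q1, q2, q4, q5, q6, q7, q8}.
Read 'a': {q0, q1, q2, q4, q5, q6, q7, q8} → {q0, q1, q2, q3, q4, q5, q6, q7, q8}.
Read 'a': {q0, q1, q2, q3, q4, q5, q6, q7, q8} → {q0, q1, q2, q3, q4, q5, q6, q7, q8}.
Read 'a': {q0, q1, q2, q3, q4, q5, q6, q7, q8} → {q0, q1, q2, q3, q4, q5, q6, q7, q8}.
Read 'a': {q0, q1, q2, q3, q4, q5, q6, q7, q8} → {q0, q1, q2, q3, q4, q5, q6, q7, q8}.
Read 'b': {q0, q1, q2, q3, q4, q5, q6, q7, q8} → {q0, q1, q2, q4, q5, q6, q7, q8}.
That set has 8 states.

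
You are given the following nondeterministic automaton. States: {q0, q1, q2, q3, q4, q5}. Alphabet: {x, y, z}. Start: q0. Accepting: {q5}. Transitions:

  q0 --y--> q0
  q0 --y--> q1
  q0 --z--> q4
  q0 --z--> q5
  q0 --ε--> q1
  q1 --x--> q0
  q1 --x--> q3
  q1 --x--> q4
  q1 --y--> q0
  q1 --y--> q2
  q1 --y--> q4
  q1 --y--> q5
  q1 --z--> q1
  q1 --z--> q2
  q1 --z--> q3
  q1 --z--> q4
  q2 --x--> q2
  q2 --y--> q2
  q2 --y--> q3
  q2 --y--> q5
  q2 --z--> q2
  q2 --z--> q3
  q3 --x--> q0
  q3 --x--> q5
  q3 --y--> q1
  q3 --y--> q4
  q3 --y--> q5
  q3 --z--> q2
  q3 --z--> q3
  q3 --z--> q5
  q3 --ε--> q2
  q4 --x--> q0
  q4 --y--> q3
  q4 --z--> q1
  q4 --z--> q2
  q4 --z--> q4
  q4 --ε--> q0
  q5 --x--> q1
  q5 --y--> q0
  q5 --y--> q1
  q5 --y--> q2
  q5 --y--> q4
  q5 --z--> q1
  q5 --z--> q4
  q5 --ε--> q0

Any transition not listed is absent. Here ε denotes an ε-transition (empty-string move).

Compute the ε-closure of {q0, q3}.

Begin with {q0, q3}.
ε-move q3 → q2; add q2.
ε-move q0 → q1; add q1.

{q0, q1, q2, q3}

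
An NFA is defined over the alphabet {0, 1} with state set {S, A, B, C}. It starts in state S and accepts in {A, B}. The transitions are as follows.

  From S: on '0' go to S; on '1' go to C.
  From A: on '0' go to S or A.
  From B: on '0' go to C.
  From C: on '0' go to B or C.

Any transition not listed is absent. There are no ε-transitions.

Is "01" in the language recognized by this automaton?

Start in {S}.
Read '0': {S} → {S}.
Read '1': {S} → {C}.
The final set {C} contains no accepting state.

No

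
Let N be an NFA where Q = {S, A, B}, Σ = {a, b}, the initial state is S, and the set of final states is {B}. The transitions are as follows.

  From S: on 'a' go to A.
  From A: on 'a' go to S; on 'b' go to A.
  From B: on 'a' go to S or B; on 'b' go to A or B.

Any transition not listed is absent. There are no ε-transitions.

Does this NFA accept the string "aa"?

No

Start in {S}.
Read 'a': S→{A}; now {A}.
Read 'a': A→{S}; now {S}.
The final set {S} contains no accepting state.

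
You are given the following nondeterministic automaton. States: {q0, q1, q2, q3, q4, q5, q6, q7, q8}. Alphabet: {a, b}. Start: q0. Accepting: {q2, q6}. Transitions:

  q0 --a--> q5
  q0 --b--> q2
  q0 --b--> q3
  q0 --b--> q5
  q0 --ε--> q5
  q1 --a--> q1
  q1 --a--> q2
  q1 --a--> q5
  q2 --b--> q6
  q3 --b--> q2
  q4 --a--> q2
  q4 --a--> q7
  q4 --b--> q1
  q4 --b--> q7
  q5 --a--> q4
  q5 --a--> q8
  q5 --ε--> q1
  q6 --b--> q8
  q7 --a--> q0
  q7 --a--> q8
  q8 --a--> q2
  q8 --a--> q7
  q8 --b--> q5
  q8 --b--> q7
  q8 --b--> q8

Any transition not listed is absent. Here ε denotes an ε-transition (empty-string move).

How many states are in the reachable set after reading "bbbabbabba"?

Start: ε-closure({q0}) = {q0, q1, q5}.
Read 'b': {q0, q1, q5} → {q1, q2, q3, q5}.
Read 'b': {q1, q2, q3, q5} → {q2, q6}.
Read 'b': {q2, q6} → {q6, q8}.
Read 'a': {q6, q8} → {q2, q7}.
Read 'b': {q2, q7} → {q6}.
Read 'b': {q6} → {q8}.
Read 'a': {q8} → {q2, q7}.
Read 'b': {q2, q7} → {q6}.
Read 'b': {q6} → {q8}.
Read 'a': {q8} → {q2, q7}.
That set has 2 states.

2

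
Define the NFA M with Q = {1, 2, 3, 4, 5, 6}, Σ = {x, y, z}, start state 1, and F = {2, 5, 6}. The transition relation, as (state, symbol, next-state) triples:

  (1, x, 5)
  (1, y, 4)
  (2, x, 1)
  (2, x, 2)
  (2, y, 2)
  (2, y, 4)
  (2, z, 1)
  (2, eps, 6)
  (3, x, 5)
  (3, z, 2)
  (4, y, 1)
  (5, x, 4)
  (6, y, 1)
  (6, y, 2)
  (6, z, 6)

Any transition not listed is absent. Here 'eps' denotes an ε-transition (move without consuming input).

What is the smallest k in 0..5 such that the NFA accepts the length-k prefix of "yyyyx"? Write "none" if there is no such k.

Start in {1}.
Read 'y': 1→{4}; now {4}.
Read 'y': 4→{1}; now {1}.
Read 'y': 1→{4}; now {4}.
Read 'y': 4→{1}; now {1}.
Read 'x': 1→{5}; now {5}.
None of the earlier sets intersect F, but {5} does.

5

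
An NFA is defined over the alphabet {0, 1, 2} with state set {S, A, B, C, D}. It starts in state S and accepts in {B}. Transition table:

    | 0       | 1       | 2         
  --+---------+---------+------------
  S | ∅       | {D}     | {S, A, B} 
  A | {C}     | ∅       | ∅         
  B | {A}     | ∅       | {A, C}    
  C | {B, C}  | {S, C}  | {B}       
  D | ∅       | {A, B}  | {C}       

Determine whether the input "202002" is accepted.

Start in {S}.
Read '2': {S} → {S, A, B}.
Read '0': {S, A, B} → {A, C}.
Read '2': {A, C} → {B}.
Read '0': {B} → {A}.
Read '0': {A} → {C}.
Read '2': {C} → {B}.
The final set {B} contains the accepting state B.

Yes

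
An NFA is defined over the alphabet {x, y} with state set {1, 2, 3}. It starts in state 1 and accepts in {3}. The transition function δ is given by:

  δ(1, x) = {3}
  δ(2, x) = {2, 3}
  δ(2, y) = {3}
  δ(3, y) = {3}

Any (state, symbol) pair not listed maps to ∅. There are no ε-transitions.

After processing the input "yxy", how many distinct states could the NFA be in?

0

Start in {1}.
Read 'y': 1→∅; now ∅.
The set is empty and remains empty for the remaining 2 symbols.
That set has 0 states.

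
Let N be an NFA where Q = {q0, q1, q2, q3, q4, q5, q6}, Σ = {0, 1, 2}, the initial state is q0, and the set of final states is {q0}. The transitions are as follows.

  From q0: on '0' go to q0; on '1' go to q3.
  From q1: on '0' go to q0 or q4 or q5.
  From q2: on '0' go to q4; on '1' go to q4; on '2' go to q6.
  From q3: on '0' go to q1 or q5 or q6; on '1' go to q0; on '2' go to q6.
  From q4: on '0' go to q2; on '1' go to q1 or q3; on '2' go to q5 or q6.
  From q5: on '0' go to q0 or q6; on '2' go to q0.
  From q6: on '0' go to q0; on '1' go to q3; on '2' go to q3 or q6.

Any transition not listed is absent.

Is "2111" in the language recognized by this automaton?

No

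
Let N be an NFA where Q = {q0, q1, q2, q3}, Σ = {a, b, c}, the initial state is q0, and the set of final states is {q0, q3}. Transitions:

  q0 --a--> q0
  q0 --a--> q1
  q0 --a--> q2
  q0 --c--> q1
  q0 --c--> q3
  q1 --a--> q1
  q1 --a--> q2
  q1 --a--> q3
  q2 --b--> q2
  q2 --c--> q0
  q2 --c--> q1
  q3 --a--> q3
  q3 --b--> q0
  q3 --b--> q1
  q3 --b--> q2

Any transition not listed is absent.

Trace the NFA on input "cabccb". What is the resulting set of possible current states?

Start in {q0}.
Read 'c': {q0} → {q1, q3}.
Read 'a': {q1, q3} → {q1, q2, q3}.
Read 'b': {q1, q2, q3} → {q0, q1, q2}.
Read 'c': {q0, q1, q2} → {q0, q1, q3}.
Read 'c': {q0, q1, q3} → {q1, q3}.
Read 'b': {q1, q3} → {q0, q1, q2}.

{q0, q1, q2}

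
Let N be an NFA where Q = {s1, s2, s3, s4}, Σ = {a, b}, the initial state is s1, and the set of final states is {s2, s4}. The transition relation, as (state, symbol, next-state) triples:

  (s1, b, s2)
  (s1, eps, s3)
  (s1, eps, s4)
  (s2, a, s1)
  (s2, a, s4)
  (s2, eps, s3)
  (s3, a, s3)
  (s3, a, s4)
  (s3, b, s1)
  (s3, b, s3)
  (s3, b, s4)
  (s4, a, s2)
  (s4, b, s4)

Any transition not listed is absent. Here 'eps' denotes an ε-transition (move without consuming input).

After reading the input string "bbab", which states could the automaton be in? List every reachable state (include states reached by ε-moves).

Start: ε-closure({s1}) = {s1, s3, s4}.
Read 'b': s1→{s2}, s3→{s1, s3, s4}, s4→{s4}; now {s1, s2, s3, s4}.
Read 'b': s1→{s2}, s2→∅, s3→{s1, s3, s4}, s4→{s4}; now {s1, s2, s3, s4}.
Read 'a': s1→∅, s2→{s1, s4}, s3→{s3, s4}, s4→{s2}; now {s1, s2, s3, s4}.
Read 'b': s1→{s2}, s2→∅, s3→{s1, s3, s4}, s4→{s4}; now {s1, s2, s3, s4}.

{s1, s2, s3, s4}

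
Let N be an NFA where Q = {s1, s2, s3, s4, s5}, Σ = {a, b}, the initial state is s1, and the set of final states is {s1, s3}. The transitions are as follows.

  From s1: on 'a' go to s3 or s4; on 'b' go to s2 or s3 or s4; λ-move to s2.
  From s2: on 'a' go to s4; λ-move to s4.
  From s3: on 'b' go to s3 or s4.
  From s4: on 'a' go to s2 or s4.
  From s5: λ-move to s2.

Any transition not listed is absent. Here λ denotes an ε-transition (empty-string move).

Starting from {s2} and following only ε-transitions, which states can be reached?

Begin with {s2}.
ε-move s2 → s4; add s4.

{s2, s4}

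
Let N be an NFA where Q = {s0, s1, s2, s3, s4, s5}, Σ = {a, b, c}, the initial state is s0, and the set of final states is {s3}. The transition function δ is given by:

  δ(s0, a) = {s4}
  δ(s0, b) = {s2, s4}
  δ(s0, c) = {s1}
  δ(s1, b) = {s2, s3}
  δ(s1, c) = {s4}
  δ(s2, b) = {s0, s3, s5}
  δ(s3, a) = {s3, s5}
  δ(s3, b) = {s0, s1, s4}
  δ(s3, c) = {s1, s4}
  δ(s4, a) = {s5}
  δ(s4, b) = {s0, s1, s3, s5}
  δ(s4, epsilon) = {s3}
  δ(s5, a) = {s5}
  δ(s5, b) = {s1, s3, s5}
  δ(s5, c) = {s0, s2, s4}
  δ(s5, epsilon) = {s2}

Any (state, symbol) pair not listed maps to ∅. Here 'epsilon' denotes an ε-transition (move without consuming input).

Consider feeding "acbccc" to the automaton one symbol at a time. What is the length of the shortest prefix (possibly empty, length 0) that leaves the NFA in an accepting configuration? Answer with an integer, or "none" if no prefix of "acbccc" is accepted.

Start in {s0}.
Read 'a': s0→{s4}; union {s4}; ε-closure = {s3, s4}.
None of the earlier sets intersect F, but {s3, s4} does.

1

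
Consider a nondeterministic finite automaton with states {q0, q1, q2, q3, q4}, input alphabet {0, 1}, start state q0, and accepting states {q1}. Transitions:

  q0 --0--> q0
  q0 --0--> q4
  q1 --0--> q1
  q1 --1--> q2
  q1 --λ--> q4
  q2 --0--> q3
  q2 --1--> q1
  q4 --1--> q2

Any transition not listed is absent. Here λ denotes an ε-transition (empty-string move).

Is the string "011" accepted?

Yes

Start in {q0}.
Read '0': {q0} → {q0, q4}.
Read '1': {q0, q4} → {q2}.
Read '1': {q2} → {q1, q4}.
The final set {q1, q4} contains the accepting state q1.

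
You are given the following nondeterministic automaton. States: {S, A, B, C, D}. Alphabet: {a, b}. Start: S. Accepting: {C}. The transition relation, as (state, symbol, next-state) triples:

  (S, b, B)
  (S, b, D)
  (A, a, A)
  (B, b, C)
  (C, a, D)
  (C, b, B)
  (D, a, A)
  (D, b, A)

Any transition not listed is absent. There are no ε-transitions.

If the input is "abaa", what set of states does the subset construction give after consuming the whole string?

Start in {S}.
Read 'a': {S} → ∅.
The set is empty and remains empty for the remaining 3 symbols.

∅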